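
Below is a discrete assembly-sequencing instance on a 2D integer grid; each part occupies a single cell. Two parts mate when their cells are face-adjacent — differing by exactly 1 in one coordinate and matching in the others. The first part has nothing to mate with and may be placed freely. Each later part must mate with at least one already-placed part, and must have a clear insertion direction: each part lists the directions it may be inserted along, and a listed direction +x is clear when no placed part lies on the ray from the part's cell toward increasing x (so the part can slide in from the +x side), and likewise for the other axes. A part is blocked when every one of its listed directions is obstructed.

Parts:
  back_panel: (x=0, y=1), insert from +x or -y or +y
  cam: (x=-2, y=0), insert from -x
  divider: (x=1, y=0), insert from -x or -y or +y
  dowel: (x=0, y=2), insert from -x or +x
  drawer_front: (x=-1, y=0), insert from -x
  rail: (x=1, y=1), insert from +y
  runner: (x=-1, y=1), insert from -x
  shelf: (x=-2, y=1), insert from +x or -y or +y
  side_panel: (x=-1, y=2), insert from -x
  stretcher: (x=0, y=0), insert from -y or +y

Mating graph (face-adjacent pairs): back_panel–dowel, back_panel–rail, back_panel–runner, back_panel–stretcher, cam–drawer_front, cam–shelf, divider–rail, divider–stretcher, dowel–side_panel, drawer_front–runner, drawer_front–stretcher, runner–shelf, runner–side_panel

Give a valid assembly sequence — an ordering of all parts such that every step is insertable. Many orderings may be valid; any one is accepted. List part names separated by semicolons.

1. divider@(1, 0) [-x clear] — {divider}
2. stretcher@(0, 0) [-y clear] — {divider, stretcher}
3. back_panel@(0, 1) [+x clear] — {back_panel, divider, stretcher}
4. drawer_front@(-1, 0) [-x clear] — {back_panel, divider, drawer_front, stretcher}
5. rail@(1, 1) [+y clear] — {back_panel, divider, drawer_front, rail, stretcher}
6. dowel@(0, 2) [-x clear] — {back_panel, divider, dowel, drawer_front, rail, stretcher}
7. side_panel@(-1, 2) [-x clear] — {back_panel, divider, dowel, drawer_front, rail, side_panel, stretcher}
8. cam@(-2, 0) [-x clear] — {back_panel, cam, divider, dowel, drawer_front, rail, side_panel, stretcher}
9. runner@(-1, 1) [-x clear] — {back_panel, cam, divider, dowel, drawer_front, rail, runner, side_panel, stretcher}
10. shelf@(-2, 1) [+y clear] — {back_panel, cam, divider, dowel, drawer_front, rail, runner, shelf, side_panel, stretcher}

divider; stretcher; back_panel; drawer_front; rail; dowel; side_panel; cam; runner; shelf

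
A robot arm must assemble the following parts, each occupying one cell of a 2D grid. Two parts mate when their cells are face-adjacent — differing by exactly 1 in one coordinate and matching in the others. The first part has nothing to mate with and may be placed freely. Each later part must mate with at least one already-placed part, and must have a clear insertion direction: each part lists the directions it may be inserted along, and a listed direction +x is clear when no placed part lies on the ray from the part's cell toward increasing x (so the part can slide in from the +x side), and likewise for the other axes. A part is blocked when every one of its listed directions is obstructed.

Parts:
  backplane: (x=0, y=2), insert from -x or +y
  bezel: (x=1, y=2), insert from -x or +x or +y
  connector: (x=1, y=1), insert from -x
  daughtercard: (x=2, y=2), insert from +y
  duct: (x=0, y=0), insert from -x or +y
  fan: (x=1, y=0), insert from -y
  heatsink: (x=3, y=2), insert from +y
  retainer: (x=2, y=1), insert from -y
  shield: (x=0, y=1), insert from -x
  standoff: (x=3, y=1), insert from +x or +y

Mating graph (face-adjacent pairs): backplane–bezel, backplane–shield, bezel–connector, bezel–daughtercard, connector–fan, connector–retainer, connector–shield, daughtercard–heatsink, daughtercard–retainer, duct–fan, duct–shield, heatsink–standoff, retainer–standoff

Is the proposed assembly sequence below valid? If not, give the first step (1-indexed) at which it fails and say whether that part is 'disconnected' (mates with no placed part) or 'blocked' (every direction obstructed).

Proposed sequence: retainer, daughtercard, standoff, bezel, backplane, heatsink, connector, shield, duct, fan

Valid

1. retainer@(2, 1) [-y clear] — {retainer}
2. daughtercard@(2, 2) [+y clear] — {daughtercard, retainer}
3. standoff@(3, 1) [+x clear] — {daughtercard, retainer, standoff}
4. bezel@(1, 2) [-x clear] — {bezel, daughtercard, retainer, standoff}
5. backplane@(0, 2) [-x clear] — {backplane, bezel, daughtercard, retainer, standoff}
6. heatsink@(3, 2) [+y clear] — {backplane, bezel, daughtercard, heatsink, retainer, standoff}
7. connector@(1, 1) [-x clear] — {backplane, bezel, connector, daughtercard, heatsink, retainer, standoff}
8. shield@(0, 1) [-x clear] — {backplane, bezel, connector, daughtercard, heatsink, retainer, shield, standoff}
9. duct@(0, 0) [-x clear] — {backplane, bezel, connector, daughtercard, duct, heatsink, retainer, shield, standoff}
10. fan@(1, 0) [-y clear] — {backplane, bezel, connector, daughtercard, duct, fan, heatsink, retainer, shield, standoff}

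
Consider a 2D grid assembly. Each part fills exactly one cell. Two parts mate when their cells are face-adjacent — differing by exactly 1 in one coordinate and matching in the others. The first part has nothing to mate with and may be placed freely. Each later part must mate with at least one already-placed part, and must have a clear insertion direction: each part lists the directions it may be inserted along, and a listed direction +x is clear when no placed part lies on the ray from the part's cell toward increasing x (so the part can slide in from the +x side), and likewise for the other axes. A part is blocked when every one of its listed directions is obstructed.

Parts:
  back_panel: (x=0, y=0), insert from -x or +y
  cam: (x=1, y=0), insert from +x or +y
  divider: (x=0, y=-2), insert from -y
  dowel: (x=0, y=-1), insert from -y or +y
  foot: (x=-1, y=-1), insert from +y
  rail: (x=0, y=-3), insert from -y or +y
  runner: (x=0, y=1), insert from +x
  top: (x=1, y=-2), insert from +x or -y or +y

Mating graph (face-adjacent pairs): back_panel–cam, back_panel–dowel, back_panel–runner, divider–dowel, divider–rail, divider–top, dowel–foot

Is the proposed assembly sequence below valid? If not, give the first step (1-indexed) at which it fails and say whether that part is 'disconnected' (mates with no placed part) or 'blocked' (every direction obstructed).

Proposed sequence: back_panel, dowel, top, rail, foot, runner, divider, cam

Invalid at step 3 (disconnected)

1. back_panel@(0, 0) [-x clear] — {back_panel}
2. dowel@(0, -1) [-y clear] — {back_panel, dowel}
3. top@(1, -2) — no placed neighbour ⇒ disconnected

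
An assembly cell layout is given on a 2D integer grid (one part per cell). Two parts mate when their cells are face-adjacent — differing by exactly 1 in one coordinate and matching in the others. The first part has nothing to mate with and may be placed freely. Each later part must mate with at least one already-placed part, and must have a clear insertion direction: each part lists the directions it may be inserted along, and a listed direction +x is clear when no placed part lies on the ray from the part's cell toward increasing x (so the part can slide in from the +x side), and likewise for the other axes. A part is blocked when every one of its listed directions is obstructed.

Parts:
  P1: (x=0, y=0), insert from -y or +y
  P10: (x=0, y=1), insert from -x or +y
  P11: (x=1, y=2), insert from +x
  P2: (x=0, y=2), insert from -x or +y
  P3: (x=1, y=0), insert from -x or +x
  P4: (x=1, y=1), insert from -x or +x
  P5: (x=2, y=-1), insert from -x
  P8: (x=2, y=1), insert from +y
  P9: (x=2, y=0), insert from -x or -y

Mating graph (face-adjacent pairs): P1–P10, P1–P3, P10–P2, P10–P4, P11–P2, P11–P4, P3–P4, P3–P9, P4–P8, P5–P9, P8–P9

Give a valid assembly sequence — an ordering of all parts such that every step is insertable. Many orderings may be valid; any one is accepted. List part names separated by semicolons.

1. P5@(2, -1) [-x clear] — {P5}
2. P9@(2, 0) [-x clear] — {P5, P9}
3. P3@(1, 0) [-x clear] — {P3, P5, P9}
4. P4@(1, 1) [-x clear] — {P3, P4, P5, P9}
5. P11@(1, 2) [+x clear] — {P11, P3, P4, P5, P9}
6. P1@(0, 0) [-y clear] — {P1, P11, P3, P4, P5, P9}
7. P2@(0, 2) [-x clear] — {P1, P11, P2, P3, P4, P5, P9}
8. P8@(2, 1) [+y clear] — {P1, P11, P2, P3, P4, P5, P8, P9}
9. P10@(0, 1) [-x clear] — {P1, P10, P11, P2, P3, P4, P5, P8, P9}

P5; P9; P3; P4; P11; P1; P2; P8; P10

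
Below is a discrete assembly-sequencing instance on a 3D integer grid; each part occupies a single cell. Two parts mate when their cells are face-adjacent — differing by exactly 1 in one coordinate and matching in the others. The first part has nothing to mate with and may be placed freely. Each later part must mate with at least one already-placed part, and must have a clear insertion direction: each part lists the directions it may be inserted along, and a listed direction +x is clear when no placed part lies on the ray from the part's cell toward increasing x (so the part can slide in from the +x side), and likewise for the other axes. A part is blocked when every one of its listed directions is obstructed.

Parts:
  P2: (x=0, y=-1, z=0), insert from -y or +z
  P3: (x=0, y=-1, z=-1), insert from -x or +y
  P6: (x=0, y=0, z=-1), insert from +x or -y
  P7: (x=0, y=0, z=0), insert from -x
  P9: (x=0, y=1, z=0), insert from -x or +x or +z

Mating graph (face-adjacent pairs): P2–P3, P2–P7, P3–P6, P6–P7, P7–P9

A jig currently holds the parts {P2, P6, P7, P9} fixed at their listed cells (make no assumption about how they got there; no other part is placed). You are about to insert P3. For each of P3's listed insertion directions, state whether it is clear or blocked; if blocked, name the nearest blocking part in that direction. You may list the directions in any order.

-x: ray from P3(0, -1, -1) has no placed part ⇒ clear
+y: nearest on ray is P6@(0, 0, -1) ⇒ blocked

+y: blocked by P6; -x: clear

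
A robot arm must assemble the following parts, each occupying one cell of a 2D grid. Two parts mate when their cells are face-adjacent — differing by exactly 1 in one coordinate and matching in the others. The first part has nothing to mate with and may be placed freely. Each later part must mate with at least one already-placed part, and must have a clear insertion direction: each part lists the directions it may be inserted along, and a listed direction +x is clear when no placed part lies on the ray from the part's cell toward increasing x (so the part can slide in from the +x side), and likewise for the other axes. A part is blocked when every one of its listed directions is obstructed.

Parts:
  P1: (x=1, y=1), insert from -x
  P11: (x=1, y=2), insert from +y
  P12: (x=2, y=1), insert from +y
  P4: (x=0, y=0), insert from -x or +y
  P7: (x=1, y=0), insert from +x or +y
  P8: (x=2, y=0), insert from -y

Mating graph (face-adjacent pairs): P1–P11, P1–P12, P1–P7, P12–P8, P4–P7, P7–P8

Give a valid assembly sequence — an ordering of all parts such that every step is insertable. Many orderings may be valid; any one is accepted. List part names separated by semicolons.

P11; P1; P7; P12; P4; P8

1. P11@(1, 2) [+y clear] — {P11}
2. P1@(1, 1) [-x clear] — {P1, P11}
3. P7@(1, 0) [+x clear] — {P1, P11, P7}
4. P12@(2, 1) [+y clear] — {P1, P11, P12, P7}
5. P4@(0, 0) [-x clear] — {P1, P11, P12, P4, P7}
6. P8@(2, 0) [-y clear] — {P1, P11, P12, P4, P7, P8}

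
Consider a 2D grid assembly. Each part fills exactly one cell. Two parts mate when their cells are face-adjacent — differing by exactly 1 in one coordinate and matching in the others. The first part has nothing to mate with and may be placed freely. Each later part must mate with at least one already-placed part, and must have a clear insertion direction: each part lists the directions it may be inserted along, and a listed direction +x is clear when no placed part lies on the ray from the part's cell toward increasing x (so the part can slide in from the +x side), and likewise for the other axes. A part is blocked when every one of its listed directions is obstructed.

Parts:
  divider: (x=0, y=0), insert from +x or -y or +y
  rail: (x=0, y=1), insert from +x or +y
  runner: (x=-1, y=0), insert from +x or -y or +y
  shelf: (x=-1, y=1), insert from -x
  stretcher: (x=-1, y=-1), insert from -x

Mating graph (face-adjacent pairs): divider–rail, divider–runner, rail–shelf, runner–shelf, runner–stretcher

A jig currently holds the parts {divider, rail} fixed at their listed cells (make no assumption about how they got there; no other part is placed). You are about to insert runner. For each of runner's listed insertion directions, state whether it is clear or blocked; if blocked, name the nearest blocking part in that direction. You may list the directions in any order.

+x: blocked by divider; +y: clear; -y: clear

+x: nearest on ray is divider@(0, 0) ⇒ blocked
-y: ray from runner(-1, 0) has no placed part ⇒ clear
+y: ray from runner(-1, 0) has no placed part ⇒ clear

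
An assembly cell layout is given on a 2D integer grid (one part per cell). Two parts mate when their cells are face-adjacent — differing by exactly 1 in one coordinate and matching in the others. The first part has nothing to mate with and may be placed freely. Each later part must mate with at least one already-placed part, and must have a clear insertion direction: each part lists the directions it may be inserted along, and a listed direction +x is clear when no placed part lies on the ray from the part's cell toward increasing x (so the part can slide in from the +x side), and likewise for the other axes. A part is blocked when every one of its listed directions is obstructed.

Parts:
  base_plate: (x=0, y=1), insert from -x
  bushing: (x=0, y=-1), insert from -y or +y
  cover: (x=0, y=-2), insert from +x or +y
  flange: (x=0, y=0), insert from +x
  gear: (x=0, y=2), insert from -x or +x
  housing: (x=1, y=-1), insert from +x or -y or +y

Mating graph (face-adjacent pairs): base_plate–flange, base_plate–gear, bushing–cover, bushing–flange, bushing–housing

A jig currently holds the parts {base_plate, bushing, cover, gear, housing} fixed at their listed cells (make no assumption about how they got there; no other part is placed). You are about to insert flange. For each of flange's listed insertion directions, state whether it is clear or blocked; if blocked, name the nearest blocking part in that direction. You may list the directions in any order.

+x: clear

+x: ray from flange(0, 0) has no placed part ⇒ clear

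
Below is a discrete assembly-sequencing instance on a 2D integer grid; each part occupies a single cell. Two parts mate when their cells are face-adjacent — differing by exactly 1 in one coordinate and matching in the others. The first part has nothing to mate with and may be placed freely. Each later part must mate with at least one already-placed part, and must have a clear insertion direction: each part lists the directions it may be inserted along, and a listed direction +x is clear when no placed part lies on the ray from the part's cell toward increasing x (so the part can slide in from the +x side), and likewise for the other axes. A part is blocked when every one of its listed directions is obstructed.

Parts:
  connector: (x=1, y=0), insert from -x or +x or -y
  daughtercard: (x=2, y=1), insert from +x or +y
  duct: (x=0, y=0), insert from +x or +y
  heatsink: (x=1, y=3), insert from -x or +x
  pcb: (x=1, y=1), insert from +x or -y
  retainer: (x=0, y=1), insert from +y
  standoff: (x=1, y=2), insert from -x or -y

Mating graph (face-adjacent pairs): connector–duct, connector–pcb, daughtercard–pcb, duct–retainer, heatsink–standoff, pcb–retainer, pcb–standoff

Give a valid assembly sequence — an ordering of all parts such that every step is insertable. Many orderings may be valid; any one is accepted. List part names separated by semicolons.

standoff; pcb; connector; duct; retainer; heatsink; daughtercard

1. standoff@(1, 2) [-x clear] — {standoff}
2. pcb@(1, 1) [+x clear] — {pcb, standoff}
3. connector@(1, 0) [-x clear] — {connector, pcb, standoff}
4. duct@(0, 0) [+y clear] — {connector, duct, pcb, standoff}
5. retainer@(0, 1) [+y clear] — {connector, duct, pcb, retainer, standoff}
6. heatsink@(1, 3) [-x clear] — {connector, duct, heatsink, pcb, retainer, standoff}
7. daughtercard@(2, 1) [+x clear] — {connector, daughtercard, duct, heatsink, pcb, retainer, standoff}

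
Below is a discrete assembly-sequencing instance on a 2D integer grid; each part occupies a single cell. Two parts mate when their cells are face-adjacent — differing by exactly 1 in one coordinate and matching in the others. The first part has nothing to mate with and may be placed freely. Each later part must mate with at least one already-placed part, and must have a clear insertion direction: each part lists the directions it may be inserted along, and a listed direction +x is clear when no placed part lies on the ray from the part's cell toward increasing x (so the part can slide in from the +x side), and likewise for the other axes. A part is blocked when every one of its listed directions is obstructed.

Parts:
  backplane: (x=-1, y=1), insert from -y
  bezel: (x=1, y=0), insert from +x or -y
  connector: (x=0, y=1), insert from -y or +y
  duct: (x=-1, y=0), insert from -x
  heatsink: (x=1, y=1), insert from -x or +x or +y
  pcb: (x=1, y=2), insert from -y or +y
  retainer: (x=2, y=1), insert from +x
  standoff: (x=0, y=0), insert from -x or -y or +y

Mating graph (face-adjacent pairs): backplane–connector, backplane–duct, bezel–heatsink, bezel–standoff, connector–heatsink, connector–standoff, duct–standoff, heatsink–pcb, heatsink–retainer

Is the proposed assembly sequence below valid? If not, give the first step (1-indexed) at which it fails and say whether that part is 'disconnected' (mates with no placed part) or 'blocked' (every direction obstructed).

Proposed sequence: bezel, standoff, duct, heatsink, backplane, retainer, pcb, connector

Invalid at step 5 (blocked)

1. bezel@(1, 0) [+x clear] — {bezel}
2. standoff@(0, 0) [-x clear] — {bezel, standoff}
3. duct@(-1, 0) [-x clear] — {bezel, duct, standoff}
4. heatsink@(1, 1) [-x clear] — {bezel, duct, heatsink, standoff}
5. backplane@(-1, 1) — -y all obstructed ⇒ blocked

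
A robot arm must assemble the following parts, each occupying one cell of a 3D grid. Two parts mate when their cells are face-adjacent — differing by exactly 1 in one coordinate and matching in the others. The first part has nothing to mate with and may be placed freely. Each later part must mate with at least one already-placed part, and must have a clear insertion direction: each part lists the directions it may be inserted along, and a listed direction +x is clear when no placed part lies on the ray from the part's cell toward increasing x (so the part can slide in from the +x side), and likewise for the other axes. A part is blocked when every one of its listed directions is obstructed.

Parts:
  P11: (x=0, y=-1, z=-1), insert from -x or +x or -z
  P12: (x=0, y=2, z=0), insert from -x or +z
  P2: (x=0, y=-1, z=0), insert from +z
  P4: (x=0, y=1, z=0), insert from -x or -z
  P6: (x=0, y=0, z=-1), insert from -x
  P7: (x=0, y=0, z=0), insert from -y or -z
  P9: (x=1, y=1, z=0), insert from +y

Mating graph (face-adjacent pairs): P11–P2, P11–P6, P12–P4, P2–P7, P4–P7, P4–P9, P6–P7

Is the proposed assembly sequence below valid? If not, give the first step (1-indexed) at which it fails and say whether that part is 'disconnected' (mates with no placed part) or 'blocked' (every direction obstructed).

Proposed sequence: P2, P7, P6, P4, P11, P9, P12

Valid

1. P2@(0, -1, 0) [+z clear] — {P2}
2. P7@(0, 0, 0) [-z clear] — {P2, P7}
3. P6@(0, 0, -1) [-x clear] — {P2, P6, P7}
4. P4@(0, 1, 0) [-x clear] — {P2, P4, P6, P7}
5. P11@(0, -1, -1) [-x clear] — {P11, P2, P4, P6, P7}
6. P9@(1, 1, 0) [+y clear] — {P11, P2, P4, P6, P7, P9}
7. P12@(0, 2, 0) [-x clear] — {P11, P12, P2, P4, P6, P7, P9}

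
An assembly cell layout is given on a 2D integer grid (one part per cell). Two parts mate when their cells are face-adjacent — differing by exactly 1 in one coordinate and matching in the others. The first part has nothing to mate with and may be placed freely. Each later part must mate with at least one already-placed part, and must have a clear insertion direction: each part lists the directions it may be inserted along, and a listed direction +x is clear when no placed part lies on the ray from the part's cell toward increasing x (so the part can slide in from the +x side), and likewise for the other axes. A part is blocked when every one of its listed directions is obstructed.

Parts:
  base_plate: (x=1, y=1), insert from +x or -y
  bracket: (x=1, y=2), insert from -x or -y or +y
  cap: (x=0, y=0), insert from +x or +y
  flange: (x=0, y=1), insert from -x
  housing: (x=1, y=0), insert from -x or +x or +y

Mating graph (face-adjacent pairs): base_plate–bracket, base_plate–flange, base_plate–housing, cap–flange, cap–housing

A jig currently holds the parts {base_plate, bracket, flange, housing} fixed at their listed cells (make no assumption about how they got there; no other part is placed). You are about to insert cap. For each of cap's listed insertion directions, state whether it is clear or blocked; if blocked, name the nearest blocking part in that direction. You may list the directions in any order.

+x: nearest on ray is housing@(1, 0) ⇒ blocked
+y: nearest on ray is flange@(0, 1) ⇒ blocked

+x: blocked by housing; +y: blocked by flange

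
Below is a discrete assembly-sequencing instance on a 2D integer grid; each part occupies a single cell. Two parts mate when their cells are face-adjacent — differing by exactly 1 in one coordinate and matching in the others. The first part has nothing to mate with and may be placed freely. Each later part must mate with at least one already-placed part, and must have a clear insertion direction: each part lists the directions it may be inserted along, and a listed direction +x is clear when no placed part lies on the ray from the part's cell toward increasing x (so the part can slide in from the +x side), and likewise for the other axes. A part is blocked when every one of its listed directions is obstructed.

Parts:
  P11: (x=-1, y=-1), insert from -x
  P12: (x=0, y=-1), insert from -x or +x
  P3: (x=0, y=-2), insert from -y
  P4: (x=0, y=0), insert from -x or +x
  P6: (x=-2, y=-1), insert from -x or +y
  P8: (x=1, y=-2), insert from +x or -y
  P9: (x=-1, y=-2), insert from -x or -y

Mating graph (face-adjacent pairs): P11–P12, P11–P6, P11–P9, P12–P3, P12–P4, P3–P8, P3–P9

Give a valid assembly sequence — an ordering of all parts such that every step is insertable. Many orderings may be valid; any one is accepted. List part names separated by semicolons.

1. P4@(0, 0) [-x clear] — {P4}
2. P12@(0, -1) [-x clear] — {P12, P4}
3. P11@(-1, -1) [-x clear] — {P11, P12, P4}
4. P9@(-1, -2) [-x clear] — {P11, P12, P4, P9}
5. P3@(0, -2) [-y clear] — {P11, P12, P3, P4, P9}
6. P8@(1, -2) [+x clear] — {P11, P12, P3, P4, P8, P9}
7. P6@(-2, -1) [-x clear] — {P11, P12, P3, P4, P6, P8, P9}

P4; P12; P11; P9; P3; P8; P6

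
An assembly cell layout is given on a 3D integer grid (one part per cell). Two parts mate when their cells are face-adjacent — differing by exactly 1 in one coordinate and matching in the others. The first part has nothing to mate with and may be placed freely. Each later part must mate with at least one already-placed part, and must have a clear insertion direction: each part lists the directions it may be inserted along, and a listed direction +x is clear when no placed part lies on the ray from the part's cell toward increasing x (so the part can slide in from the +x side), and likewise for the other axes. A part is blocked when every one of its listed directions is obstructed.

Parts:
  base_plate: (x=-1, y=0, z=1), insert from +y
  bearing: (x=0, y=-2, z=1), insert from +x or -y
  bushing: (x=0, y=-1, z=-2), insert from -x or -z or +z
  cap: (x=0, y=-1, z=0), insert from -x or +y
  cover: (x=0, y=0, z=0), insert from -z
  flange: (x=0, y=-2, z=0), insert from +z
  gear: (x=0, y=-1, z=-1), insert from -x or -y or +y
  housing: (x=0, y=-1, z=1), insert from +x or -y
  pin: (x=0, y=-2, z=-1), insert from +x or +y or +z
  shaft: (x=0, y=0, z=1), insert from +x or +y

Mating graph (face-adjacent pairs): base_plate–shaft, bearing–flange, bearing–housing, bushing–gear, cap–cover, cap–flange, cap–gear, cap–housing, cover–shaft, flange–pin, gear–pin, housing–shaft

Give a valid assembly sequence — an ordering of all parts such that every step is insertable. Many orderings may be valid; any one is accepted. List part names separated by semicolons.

1. gear@(0, -1, -1) [-x clear] — {gear}
2. cap@(0, -1, 0) [-x clear] — {cap, gear}
3. housing@(0, -1, 1) [+x clear] — {cap, gear, housing}
4. cover@(0, 0, 0) [-z clear] — {cap, cover, gear, housing}
5. shaft@(0, 0, 1) [+x clear] — {cap, cover, gear, housing, shaft}
6. base_plate@(-1, 0, 1) [+y clear] — {base_plate, cap, cover, gear, housing, shaft}
7. pin@(0, -2, -1) [+x clear] — {base_plate, cap, cover, gear, housing, pin, shaft}
8. flange@(0, -2, 0) [+z clear] — {base_plate, cap, cover, flange, gear, housing, pin, shaft}
9. bushing@(0, -1, -2) [-x clear] — {base_plate, bushing, cap, cover, flange, gear, housing, pin, shaft}
10. bearing@(0, -2, 1) [+x clear] — {base_plate, bearing, bushing, cap, cover, flange, gear, housing, pin, shaft}

gear; cap; housing; cover; shaft; base_plate; pin; flange; bushing; bearing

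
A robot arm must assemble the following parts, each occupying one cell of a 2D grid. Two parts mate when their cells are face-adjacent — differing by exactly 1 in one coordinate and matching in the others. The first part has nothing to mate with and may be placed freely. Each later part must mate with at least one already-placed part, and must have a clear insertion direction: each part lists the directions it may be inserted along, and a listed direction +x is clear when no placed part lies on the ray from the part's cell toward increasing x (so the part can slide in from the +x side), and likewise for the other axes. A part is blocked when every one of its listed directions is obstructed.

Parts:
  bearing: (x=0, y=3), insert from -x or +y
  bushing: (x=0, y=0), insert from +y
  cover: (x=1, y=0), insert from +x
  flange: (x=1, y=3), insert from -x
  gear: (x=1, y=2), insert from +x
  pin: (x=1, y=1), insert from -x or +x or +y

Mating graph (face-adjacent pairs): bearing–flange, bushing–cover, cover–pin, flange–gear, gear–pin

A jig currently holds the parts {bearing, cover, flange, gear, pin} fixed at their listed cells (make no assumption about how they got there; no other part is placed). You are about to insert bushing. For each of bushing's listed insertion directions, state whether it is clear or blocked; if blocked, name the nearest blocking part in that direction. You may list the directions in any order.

+y: nearest on ray is bearing@(0, 3) ⇒ blocked

+y: blocked by bearing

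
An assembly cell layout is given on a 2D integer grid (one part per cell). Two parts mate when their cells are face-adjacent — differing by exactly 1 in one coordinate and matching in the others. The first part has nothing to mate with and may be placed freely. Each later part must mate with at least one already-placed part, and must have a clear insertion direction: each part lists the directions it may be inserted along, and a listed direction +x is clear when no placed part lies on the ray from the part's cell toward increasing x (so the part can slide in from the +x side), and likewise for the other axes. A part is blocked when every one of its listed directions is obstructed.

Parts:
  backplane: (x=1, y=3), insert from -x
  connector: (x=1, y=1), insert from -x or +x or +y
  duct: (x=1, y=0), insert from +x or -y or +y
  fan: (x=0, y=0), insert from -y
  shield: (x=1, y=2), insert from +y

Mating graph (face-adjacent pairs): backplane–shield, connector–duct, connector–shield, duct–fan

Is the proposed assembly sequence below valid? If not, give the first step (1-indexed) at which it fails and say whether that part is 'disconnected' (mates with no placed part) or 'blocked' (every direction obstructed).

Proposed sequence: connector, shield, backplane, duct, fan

Valid

1. connector@(1, 1) [-x clear] — {connector}
2. shield@(1, 2) [+y clear] — {connector, shield}
3. backplane@(1, 3) [-x clear] — {backplane, connector, shield}
4. duct@(1, 0) [+x clear] — {backplane, connector, duct, shield}
5. fan@(0, 0) [-y clear] — {backplane, connector, duct, fan, shield}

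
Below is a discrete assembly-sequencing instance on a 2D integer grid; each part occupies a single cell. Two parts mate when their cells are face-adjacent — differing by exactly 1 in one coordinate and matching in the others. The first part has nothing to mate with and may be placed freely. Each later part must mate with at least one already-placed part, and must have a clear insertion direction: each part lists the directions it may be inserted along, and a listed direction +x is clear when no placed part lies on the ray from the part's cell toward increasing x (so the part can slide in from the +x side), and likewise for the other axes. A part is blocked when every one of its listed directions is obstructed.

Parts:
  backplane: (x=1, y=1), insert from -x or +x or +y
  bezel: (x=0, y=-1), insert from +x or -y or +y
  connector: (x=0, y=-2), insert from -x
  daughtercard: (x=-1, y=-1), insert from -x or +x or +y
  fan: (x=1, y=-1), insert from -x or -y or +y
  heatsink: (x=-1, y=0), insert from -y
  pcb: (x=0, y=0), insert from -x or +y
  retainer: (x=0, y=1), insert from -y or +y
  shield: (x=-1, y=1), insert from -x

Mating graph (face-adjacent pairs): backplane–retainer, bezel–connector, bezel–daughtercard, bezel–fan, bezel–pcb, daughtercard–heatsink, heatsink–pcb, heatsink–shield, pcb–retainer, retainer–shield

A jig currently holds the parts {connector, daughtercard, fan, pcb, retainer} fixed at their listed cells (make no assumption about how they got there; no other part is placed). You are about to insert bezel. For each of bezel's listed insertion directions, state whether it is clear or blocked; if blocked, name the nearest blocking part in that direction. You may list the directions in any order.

+x: nearest on ray is fan@(1, -1) ⇒ blocked
-y: nearest on ray is connector@(0, -2) ⇒ blocked
+y: nearest on ray is pcb@(0, 0) ⇒ blocked

+x: blocked by fan; +y: blocked by pcb; -y: blocked by connector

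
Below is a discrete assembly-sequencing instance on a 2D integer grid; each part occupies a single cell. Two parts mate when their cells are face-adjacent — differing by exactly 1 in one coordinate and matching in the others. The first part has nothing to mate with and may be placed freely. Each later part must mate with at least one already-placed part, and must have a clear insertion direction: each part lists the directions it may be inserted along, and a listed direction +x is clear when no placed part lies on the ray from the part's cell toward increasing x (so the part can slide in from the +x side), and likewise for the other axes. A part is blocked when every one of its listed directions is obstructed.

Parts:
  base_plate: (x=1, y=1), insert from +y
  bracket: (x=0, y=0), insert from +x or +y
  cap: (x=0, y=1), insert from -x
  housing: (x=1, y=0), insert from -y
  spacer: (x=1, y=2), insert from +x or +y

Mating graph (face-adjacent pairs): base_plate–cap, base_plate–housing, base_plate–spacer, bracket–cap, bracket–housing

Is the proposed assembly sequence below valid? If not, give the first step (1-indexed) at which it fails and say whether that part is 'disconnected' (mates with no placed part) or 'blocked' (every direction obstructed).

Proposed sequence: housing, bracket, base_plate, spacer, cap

Valid

1. housing@(1, 0) [-y clear] — {housing}
2. bracket@(0, 0) [+y clear] — {bracket, housing}
3. base_plate@(1, 1) [+y clear] — {base_plate, bracket, housing}
4. spacer@(1, 2) [+x clear] — {base_plate, bracket, housing, spacer}
5. cap@(0, 1) [-x clear] — {base_plate, bracket, cap, housing, spacer}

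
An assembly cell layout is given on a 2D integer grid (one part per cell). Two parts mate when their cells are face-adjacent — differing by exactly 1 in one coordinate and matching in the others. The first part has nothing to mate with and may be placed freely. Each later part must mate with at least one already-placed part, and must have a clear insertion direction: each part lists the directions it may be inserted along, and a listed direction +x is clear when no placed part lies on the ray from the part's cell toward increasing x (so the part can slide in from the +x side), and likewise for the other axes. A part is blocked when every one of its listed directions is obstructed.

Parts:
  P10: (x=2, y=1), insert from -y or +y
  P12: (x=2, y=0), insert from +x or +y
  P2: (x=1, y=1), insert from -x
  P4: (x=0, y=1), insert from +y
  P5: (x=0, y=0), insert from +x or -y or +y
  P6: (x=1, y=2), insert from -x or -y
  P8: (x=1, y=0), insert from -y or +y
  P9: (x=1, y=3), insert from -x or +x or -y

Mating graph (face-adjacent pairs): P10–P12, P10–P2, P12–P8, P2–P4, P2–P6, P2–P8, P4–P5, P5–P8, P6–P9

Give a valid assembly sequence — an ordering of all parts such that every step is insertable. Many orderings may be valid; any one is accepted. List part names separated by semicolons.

1. P9@(1, 3) [-x clear] — {P9}
2. P6@(1, 2) [-x clear] — {P6, P9}
3. P2@(1, 1) [-x clear] — {P2, P6, P9}
4. P4@(0, 1) [+y clear] — {P2, P4, P6, P9}
5. P8@(1, 0) [-y clear] — {P2, P4, P6, P8, P9}
6. P5@(0, 0) [-y clear] — {P2, P4, P5, P6, P8, P9}
7. P10@(2, 1) [-y clear] — {P10, P2, P4, P5, P6, P8, P9}
8. P12@(2, 0) [+x clear] — {P10, P12, P2, P4, P5, P6, P8, P9}

P9; P6; P2; P4; P8; P5; P10; P12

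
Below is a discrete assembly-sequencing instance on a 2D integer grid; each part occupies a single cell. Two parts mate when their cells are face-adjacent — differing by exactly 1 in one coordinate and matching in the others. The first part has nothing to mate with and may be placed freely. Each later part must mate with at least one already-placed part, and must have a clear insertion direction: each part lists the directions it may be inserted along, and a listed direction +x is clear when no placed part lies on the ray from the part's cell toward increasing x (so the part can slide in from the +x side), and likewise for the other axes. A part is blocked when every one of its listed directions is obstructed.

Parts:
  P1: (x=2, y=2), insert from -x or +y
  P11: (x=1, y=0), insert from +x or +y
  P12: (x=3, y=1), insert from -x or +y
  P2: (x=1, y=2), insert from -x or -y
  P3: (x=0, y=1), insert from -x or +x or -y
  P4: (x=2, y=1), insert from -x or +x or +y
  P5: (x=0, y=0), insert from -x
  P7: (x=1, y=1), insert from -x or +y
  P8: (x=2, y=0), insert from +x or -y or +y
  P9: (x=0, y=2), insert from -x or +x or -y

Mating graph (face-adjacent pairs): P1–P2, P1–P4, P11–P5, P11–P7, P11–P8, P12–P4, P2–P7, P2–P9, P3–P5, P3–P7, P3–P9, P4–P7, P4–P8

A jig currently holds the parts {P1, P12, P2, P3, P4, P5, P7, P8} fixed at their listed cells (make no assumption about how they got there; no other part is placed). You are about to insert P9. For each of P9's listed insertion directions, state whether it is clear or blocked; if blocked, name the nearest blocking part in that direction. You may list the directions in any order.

+x: blocked by P2; -x: clear; -y: blocked by P3

-x: ray from P9(0, 2) has no placed part ⇒ clear
+x: nearest on ray is P2@(1, 2) ⇒ blocked
-y: nearest on ray is P3@(0, 1) ⇒ blocked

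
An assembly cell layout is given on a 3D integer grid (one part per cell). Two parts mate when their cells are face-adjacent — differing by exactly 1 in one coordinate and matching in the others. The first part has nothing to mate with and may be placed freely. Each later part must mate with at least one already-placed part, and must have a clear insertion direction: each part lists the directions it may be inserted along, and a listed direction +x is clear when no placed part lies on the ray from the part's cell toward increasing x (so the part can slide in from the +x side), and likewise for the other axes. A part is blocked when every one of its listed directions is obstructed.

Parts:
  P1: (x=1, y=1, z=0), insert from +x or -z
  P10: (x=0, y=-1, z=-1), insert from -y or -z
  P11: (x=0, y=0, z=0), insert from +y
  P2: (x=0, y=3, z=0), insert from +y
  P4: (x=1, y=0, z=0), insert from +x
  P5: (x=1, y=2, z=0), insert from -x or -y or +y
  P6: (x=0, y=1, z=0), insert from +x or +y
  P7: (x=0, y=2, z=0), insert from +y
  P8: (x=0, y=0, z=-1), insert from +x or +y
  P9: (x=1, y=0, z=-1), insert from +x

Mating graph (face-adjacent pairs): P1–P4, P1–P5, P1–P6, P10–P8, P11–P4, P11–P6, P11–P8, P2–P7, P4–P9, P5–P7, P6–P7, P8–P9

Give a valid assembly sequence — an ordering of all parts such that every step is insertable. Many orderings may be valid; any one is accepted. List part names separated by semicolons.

1. P1@(1, 1, 0) [+x clear] — {P1}
2. P5@(1, 2, 0) [-x clear] — {P1, P5}
3. P4@(1, 0, 0) [+x clear] — {P1, P4, P5}
4. P9@(1, 0, -1) [+x clear] — {P1, P4, P5, P9}
5. P11@(0, 0, 0) [+y clear] — {P1, P11, P4, P5, P9}
6. P8@(0, 0, -1) [+y clear] — {P1, P11, P4, P5, P8, P9}
7. P6@(0, 1, 0) [+y clear] — {P1, P11, P4, P5, P6, P8, P9}
8. P7@(0, 2, 0) [+y clear] — {P1, P11, P4, P5, P6, P7, P8, P9}
9. P2@(0, 3, 0) [+y clear] — {P1, P11, P2, P4, P5, P6, P7, P8, P9}
10. P10@(0, -1, -1) [-y clear] — {P1, P10, P11, P2, P4, P5, P6, P7, P8, P9}

P1; P5; P4; P9; P11; P8; P6; P7; P2; P10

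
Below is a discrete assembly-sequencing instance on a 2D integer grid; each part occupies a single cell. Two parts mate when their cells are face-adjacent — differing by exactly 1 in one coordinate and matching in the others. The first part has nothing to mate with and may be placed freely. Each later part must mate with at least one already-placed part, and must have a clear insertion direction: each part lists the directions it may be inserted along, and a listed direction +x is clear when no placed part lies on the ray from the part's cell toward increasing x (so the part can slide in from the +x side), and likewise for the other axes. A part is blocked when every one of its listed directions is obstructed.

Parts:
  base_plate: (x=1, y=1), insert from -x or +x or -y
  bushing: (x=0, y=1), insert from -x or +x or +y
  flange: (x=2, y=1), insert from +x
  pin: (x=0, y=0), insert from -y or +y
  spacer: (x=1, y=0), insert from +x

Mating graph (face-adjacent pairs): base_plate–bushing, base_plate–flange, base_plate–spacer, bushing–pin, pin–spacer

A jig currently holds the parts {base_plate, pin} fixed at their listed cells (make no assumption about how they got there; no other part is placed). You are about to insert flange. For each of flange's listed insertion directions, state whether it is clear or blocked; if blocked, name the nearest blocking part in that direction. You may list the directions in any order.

+x: ray from flange(2, 1) has no placed part ⇒ clear

+x: clear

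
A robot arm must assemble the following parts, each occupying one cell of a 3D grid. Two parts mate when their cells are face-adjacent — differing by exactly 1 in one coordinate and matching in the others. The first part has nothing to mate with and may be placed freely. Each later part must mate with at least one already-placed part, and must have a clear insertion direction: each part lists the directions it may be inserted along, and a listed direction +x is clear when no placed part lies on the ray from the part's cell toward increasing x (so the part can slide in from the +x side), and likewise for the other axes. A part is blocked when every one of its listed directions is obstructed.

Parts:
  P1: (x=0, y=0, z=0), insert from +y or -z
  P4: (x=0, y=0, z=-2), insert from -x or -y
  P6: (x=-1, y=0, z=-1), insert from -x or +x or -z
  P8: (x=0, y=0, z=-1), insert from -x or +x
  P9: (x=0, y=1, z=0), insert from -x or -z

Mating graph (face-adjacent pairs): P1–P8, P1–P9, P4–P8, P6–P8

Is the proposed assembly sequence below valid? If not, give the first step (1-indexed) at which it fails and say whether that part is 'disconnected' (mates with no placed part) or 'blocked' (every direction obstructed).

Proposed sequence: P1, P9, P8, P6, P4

1. P1@(0, 0, 0) [+y clear] — {P1}
2. P9@(0, 1, 0) [-x clear] — {P1, P9}
3. P8@(0, 0, -1) [-x clear] — {P1, P8, P9}
4. P6@(-1, 0, -1) [-x clear] — {P1, P6, P8, P9}
5. P4@(0, 0, -2) [-x clear] — {P1, P4, P6, P8, P9}

Valid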